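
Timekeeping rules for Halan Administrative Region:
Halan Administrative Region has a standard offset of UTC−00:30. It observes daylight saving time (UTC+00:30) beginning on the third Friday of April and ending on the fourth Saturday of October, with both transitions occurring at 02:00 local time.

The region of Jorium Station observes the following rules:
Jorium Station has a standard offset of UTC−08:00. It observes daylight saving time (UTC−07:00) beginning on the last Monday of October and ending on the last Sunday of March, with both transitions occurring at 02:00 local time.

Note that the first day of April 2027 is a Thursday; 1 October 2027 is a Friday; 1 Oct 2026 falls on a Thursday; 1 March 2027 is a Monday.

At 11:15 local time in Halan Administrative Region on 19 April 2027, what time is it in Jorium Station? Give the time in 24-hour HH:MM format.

1 April 2027 is a Thursday, so the first Friday is April 2 and the third is April 16.
1 October 2027 is a Friday, so the first Saturday is October 2 and the fourth is October 23.
Daylight saving runs 16 April – 23 October; 19 April 2027 is inside that window, so Halan Administrative Region is at UTC+00:30.
11:15 Halan Administrative Region − 0h30m = 10:45 UTC.
1 October 2026 is a Thursday, so Mondays fall on 5, 12, 19, 26; the last is October 26.
1 March 2027 is a Monday, so Sundays fall on 7, 14, 21, 28; the last is March 28.
At the standard offset (UTC−08:00), 10:45 UTC − 8h = 02:45 Jorium Station standard time.
The standard-time date in Jorium Station, 19 April 2027, is outside the daylight-saving period (26 October 2026 – 28 March 2027), so Jorium Station is on standard time, UTC−08:00.
10:45 UTC − 8h = 02:45 Jorium Station.

02:45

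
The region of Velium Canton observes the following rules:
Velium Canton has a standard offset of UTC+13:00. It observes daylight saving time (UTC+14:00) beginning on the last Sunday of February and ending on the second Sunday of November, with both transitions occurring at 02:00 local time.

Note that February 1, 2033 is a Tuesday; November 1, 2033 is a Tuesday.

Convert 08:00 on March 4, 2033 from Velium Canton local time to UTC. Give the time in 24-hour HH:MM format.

18:00

1 February 2033 is a Tuesday, so Sundays fall on 6, 13, 20, 27; the last is February 27.
1 November 2033 is a Tuesday, so the first Sunday is November 6 and the second is November 13.
March 4, 2033 lies within the daylight-saving period (27 February – 13 November), so Velium Canton is on daylight time, UTC+14:00.
08:00 local − 14h = 18:00 UTC (rolling into the previous day, 3 March 2033).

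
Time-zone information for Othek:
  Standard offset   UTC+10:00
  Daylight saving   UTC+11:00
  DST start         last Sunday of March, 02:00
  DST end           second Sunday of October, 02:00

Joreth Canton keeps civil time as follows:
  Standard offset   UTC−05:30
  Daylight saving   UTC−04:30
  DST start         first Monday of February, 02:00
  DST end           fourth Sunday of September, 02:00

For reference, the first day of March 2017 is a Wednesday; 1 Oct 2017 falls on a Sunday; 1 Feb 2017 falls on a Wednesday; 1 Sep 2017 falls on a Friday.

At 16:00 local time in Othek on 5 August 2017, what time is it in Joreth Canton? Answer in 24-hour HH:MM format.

00:30

1 March 2017 is a Wednesday, so Sundays fall on 5, 12, 19, 26; the last is March 26.
1 October 2017 is a Sunday, so the first Sunday is October 1 and the second is October 8.
Daylight saving runs 26 March – 8 October; 5 August 2017 is inside that window, so Othek is at UTC+11:00.
16:00 Othek − 11h = 05:00 UTC.
1 February 2017 is a Wednesday, so the first Monday is February 6.
1 September 2017 is a Friday, so the first Sunday is September 3 and the fourth is September 24.
At the standard offset (UTC−05:30), 05:00 UTC − 5h30m = 23:30 Joreth Canton standard time (rolling into the previous day, 4 August 2017).
The standard-time date in Joreth Canton, 4 August 2017, lies within the daylight-saving period (6 February – 24 September), so Joreth Canton is on daylight time, UTC−04:30.
05:00 UTC − 4h30m = 00:30 Joreth Canton.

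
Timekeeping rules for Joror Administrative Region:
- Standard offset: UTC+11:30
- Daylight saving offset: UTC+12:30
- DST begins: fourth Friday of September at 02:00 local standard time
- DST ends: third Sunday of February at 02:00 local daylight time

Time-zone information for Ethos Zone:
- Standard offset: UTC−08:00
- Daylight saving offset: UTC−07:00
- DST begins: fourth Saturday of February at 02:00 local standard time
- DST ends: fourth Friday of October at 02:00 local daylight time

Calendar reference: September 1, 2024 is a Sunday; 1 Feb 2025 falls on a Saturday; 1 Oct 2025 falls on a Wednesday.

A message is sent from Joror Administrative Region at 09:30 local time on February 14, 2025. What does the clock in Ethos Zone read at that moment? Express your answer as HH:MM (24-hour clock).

1 September 2024 is a Sunday, so the first Friday is September 6 and the fourth is September 27.
1 February 2025 is a Saturday, so the first Sunday is February 2 and the third is February 16.
February 14, 2025 lies within the daylight-saving period (27 September 2024 – 16 February 2025), so Joror Administrative Region is on daylight time, UTC+12:30.
09:30 Joror Administrative Region − 12h30m = 21:00 UTC (rolling into the previous day, 13 February 2025).
1 February 2025 is a Saturday, so the first Saturday is February 1 and the fourth is February 22.
1 October 2025 is a Wednesday, so the first Friday is October 3 and the fourth is October 24.
At the standard offset (UTC−08:00), 21:00 UTC − 8h = 13:00 Ethos Zone standard time.
The standard-time date in Ethos Zone, February 13, 2025, does not fall between 22 February and 24 October, so daylight saving is not in effect and Ethos Zone is at UTC−08:00.
21:00 UTC − 8h = 13:00 Ethos Zone.

13:00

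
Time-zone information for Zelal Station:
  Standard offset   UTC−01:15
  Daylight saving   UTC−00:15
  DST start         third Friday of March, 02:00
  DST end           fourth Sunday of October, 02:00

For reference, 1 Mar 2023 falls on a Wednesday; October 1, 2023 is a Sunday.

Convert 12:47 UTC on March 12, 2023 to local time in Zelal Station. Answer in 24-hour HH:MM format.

11:32

1 March 2023 is a Wednesday, so the first Friday is March 3 and the third is March 17.
1 October 2023 is a Sunday, so the first Sunday is October 1 and the fourth is October 22.
At the standard offset (UTC−01:15), 12:47 UTC − 1h15m = 11:32 Zelal Station standard time.
The standard-time date in Zelal Station, March 12, 2023, is outside the daylight-saving period (17 March – 22 October), so Zelal Station is on standard time, UTC−01:15.
12:47 UTC − 1h15m = 11:32 local.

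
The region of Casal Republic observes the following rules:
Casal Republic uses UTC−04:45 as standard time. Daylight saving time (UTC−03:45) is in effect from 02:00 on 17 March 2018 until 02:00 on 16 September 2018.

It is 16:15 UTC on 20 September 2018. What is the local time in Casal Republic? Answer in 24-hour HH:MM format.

At the standard offset (UTC−04:45), 16:15 UTC − 4h45m = 11:30 Casal Republic standard time.
The standard-time date in Casal Republic, 20 September 2018, does not fall between 17 March and 16 September, so daylight saving is not in effect and Casal Republic is at UTC−04:45.
16:15 UTC − 4h45m = 11:30 local.

11:30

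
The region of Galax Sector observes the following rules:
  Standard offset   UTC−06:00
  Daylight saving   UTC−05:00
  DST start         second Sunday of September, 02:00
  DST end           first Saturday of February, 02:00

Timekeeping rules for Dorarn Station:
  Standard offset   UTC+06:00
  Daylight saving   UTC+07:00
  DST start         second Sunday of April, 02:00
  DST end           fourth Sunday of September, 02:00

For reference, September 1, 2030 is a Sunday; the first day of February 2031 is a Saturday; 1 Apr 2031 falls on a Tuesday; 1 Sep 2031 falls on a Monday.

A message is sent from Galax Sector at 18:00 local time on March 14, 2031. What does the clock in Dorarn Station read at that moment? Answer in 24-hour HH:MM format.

1 September 2030 is a Sunday, so the first Sunday is September 1 and the second is September 8.
1 February 2031 is a Saturday, so the first Saturday is February 1.
Daylight saving runs 8 September 2030 – 1 February 2031; March 14, 2031 is outside that window, so Galax Sector is on standard time at UTC−06:00.
18:00 Galax Sector + 6h = 00:00 UTC (rolling into the next day, 15 March 2031).
1 April 2031 is a Tuesday, so the first Sunday is April 6 and the second is April 13.
1 September 2031 is a Monday, so the first Sunday is September 7 and the fourth is September 28.
At the standard offset (UTC+06:00), 00:00 UTC + 6h = 06:00 Dorarn Station standard time.
Daylight saving runs 13 April – 28 September; the standard-time date in Dorarn Station, March 15, 2031, is outside that window, so Dorarn Station is on standard time at UTC+06:00.
00:00 UTC + 6h = 06:00 Dorarn Station.

06:00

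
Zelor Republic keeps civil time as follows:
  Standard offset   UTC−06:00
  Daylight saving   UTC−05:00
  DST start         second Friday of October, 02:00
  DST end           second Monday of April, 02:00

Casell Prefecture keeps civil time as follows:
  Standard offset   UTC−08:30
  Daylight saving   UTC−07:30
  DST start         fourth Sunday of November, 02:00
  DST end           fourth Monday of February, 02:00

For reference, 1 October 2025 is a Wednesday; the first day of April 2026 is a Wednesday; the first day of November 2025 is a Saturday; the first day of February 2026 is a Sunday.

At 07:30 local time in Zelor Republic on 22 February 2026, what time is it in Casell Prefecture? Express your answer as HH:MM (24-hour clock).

1 October 2025 is a Wednesday, so the first Friday is October 3 and the second is October 10.
1 April 2026 is a Wednesday, so the first Monday is April 6 and the second is April 13.
22 February 2026 falls between 10 October 2025 and 13 April 2026, so daylight saving is in effect and Zelor Republic is at UTC−05:00.
07:30 Zelor Republic + 5h = 12:30 UTC.
1 November 2025 is a Saturday, so the first Sunday is November 2 and the fourth is November 23.
1 February 2026 is a Sunday, so the first Monday is February 2 and the fourth is February 23.
At the standard offset (UTC−08:30), 12:30 UTC − 8h30m = 04:00 Casell Prefecture standard time.
Daylight saving runs 23 November 2025 – 23 February 2026; the standard-time date in Casell Prefecture, 22 February 2026, is inside that window, so Casell Prefecture is at UTC−07:30.
12:30 UTC − 7h30m = 05:00 Casell Prefecture.

05:00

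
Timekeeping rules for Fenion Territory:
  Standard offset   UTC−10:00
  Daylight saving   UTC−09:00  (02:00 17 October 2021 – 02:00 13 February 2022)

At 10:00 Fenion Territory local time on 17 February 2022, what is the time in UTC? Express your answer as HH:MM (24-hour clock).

Daylight saving runs 17 October 2021 – 13 February 2022; 17 February 2022 is outside that window, so Fenion Territory is on standard time at UTC−10:00.
10:00 local + 10h = 20:00 UTC.

20:00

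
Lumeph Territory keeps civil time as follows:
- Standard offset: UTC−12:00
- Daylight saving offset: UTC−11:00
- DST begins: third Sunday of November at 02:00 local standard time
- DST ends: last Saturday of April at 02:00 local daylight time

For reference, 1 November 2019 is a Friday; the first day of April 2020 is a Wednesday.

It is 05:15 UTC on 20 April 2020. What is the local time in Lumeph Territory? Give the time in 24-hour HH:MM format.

18:15

1 November 2019 is a Friday, so the first Sunday is November 3 and the third is November 17.
1 April 2020 is a Wednesday, so Saturdays fall on 4, 11, 18, 25; the last is April 25.
At the standard offset (UTC−12:00), 05:15 UTC − 12h = 17:15 Lumeph Territory standard time (rolling into the previous day, 19 April 2020).
Daylight saving runs 17 November 2019 – 25 April 2020; the standard-time date in Lumeph Territory, 19 April 2020, is inside that window, so Lumeph Territory is at UTC−11:00.
05:15 UTC − 11h = 18:15 local (rolling into the previous day, 19 April 2020).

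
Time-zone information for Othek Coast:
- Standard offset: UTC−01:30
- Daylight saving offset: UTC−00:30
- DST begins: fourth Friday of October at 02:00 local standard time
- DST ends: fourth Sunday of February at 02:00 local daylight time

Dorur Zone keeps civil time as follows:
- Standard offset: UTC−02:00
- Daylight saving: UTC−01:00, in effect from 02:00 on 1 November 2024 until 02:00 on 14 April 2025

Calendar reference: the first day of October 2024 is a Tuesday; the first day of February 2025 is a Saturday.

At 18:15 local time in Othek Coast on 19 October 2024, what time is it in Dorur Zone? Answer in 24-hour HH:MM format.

1 October 2024 is a Tuesday, so the first Friday is October 4 and the fourth is October 25.
1 February 2025 is a Saturday, so the first Sunday is February 2 and the fourth is February 23.
19 October 2024 does not fall between 25 October 2024 and 23 February 2025, so daylight saving is not in effect and Othek Coast is at UTC−01:30.
18:15 Othek Coast + 1h30m = 19:45 UTC.
At the standard offset (UTC−02:00), 19:45 UTC − 2h = 17:45 Dorur Zone standard time.
The standard-time date in Dorur Zone, 19 October 2024, is outside the daylight-saving period (1 November 2024 – 14 April 2025), so Dorur Zone is on standard time, UTC−02:00.
19:45 UTC − 2h = 17:45 Dorur Zone.

17:45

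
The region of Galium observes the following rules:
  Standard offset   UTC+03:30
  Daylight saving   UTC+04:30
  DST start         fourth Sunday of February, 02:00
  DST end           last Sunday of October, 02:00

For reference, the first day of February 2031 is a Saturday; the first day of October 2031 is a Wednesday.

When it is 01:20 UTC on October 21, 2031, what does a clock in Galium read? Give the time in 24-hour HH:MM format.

1 February 2031 is a Saturday, so the first Sunday is February 2 and the fourth is February 23.
1 October 2031 is a Wednesday, so Sundays fall on 5, 12, 19, 26; the last is October 26.
At the standard offset (UTC+03:30), 01:20 UTC + 3h30m = 04:50 Galium standard time.
The standard-time date in Galium, October 21, 2031, falls between 23 February and 26 October, so daylight saving is in effect and Galium is at UTC+04:30.
01:20 UTC + 4h30m = 05:50 local.

05:50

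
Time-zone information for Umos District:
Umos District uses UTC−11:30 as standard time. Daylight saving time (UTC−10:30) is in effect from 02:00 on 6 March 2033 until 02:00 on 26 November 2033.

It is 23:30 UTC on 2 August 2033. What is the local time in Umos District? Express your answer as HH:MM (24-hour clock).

13:00

At the standard offset (UTC−11:30), 23:30 UTC − 11h30m = 12:00 Umos District standard time.
Daylight saving runs 6 March – 26 November; the standard-time date in Umos District, 2 August 2033, is inside that window, so Umos District is at UTC−10:30.
23:30 UTC − 10h30m = 13:00 local.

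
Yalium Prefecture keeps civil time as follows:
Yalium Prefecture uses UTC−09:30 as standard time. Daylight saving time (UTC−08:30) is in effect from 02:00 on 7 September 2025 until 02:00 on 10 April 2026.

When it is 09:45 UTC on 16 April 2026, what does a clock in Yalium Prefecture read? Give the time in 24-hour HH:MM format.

00:15

At the standard offset (UTC−09:30), 09:45 UTC − 9h30m = 00:15 Yalium Prefecture standard time.
The standard-time date in Yalium Prefecture, 16 April 2026, does not fall between 7 September 2025 and 10 April 2026, so daylight saving is not in effect and Yalium Prefecture is at UTC−09:30.
09:45 UTC − 9h30m = 00:15 local.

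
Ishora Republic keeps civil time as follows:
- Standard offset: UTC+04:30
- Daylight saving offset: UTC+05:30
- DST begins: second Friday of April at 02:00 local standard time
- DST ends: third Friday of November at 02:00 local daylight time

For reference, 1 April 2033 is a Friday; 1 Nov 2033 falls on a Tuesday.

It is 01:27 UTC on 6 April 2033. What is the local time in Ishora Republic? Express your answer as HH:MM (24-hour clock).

1 April 2033 is a Friday, so the first Friday is April 1 and the second is April 8.
1 November 2033 is a Tuesday, so the first Friday is November 4 and the third is November 18.
At the standard offset (UTC+04:30), 01:27 UTC + 4h30m = 05:57 Ishora Republic standard time.
The standard-time date in Ishora Republic, 6 April 2033, is outside the daylight-saving period (8 April – 18 November), so Ishora Republic is on standard time, UTC+04:30.
01:27 UTC + 4h30m = 05:57 local.

05:57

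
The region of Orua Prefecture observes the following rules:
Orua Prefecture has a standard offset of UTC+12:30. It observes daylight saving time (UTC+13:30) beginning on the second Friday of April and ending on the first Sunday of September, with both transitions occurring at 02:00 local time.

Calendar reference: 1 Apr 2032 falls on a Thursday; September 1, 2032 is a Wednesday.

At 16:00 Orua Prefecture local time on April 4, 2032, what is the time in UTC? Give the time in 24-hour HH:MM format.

03:30

1 April 2032 is a Thursday, so the first Friday is April 2 and the second is April 9.
1 September 2032 is a Wednesday, so the first Sunday is September 5.
Daylight saving runs 9 April – 5 September; April 4, 2032 is outside that window, so Orua Prefecture is on standard time at UTC+12:30.
16:00 local − 12h30m = 03:30 UTC.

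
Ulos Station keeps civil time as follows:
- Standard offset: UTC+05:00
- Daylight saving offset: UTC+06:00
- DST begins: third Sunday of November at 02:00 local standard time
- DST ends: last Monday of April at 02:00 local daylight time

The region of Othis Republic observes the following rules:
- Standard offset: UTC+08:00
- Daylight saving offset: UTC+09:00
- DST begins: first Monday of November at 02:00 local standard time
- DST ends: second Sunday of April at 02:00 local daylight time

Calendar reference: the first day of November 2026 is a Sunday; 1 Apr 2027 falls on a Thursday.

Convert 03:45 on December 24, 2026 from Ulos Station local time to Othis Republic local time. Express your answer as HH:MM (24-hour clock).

06:45

1 November 2026 is a Sunday, so the first Sunday is November 1 and the third is November 15.
1 April 2027 is a Thursday, so Mondays fall on 5, 12, 19, 26; the last is April 26.
December 24, 2026 lies within the daylight-saving period (15 November 2026 – 26 April 2027), so Ulos Station is on daylight time, UTC+06:00.
03:45 Ulos Station − 6h = 21:45 UTC (rolling into the previous day, 23 December 2026).
1 November 2026 is a Sunday, so the first Monday is November 2.
1 April 2027 is a Thursday, so the first Sunday is April 4 and the second is April 11.
At the standard offset (UTC+08:00), 21:45 UTC + 8h = 05:45 Othis Republic standard time (rolling into the next day, 24 December 2026).
The standard-time date in Othis Republic, December 24, 2026, lies within the daylight-saving period (2 November 2026 – 11 April 2027), so Othis Republic is on daylight time, UTC+09:00.
21:45 UTC + 9h = 06:45 Othis Republic (rolling into the next day, 24 December 2026).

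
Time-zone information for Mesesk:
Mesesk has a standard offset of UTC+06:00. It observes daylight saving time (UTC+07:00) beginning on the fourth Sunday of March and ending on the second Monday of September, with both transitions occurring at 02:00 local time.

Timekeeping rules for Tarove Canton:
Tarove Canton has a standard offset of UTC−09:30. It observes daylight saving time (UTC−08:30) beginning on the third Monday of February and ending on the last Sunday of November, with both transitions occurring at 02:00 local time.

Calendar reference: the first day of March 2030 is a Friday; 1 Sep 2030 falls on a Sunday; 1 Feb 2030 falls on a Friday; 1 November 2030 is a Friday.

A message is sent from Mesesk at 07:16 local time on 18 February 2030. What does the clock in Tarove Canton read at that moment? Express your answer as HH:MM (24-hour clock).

15:46

1 March 2030 is a Friday, so the first Sunday is March 3 and the fourth is March 24.
1 September 2030 is a Sunday, so the first Monday is September 2 and the second is September 9.
18 February 2030 does not fall between 24 March and 9 September, so daylight saving is not in effect and Mesesk is at UTC+06:00.
07:16 Mesesk − 6h = 01:16 UTC.
1 February 2030 is a Friday, so the first Monday is February 4 and the third is February 18.
1 November 2030 is a Friday, so Sundays fall on 3, 10, 17, 24; the last is November 24.
At the standard offset (UTC−09:30), 01:16 UTC − 9h30m = 15:46 Tarove Canton standard time (rolling into the previous day, 17 February 2030).
The standard-time date in Tarove Canton, 17 February 2030, is outside the daylight-saving period (18 February – 24 November), so Tarove Canton is on standard time, UTC−09:30.
01:16 UTC − 9h30m = 15:46 Tarove Canton (rolling into the previous day, 17 February 2030).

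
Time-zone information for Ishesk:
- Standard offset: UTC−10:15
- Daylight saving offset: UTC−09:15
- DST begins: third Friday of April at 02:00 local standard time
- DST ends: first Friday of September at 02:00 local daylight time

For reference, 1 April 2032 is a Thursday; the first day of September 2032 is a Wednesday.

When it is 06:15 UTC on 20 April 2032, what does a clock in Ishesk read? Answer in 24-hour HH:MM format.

21:00

1 April 2032 is a Thursday, so the first Friday is April 2 and the third is April 16.
1 September 2032 is a Wednesday, so the first Friday is September 3.
At the standard offset (UTC−10:15), 06:15 UTC − 10h15m = 20:00 Ishesk standard time (rolling into the previous day, 19 April 2032).
The standard-time date in Ishesk, 19 April 2032, lies within the daylight-saving period (16 April – 3 September), so Ishesk is on daylight time, UTC−09:15.
06:15 UTC − 9h15m = 21:00 local (rolling into the previous day, 19 April 2032).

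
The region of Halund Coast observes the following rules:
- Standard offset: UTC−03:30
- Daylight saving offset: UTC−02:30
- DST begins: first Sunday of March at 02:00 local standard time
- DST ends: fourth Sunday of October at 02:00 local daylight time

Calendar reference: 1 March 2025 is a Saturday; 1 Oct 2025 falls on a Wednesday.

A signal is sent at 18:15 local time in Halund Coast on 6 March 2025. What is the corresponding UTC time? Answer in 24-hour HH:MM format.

20:45

1 March 2025 is a Saturday, so the first Sunday is March 2.
1 October 2025 is a Wednesday, so the first Sunday is October 5 and the fourth is October 26.
6 March 2025 falls between 2 March and 26 October, so daylight saving is in effect and Halund Coast is at UTC−02:30.
18:15 local + 2h30m = 20:45 UTC.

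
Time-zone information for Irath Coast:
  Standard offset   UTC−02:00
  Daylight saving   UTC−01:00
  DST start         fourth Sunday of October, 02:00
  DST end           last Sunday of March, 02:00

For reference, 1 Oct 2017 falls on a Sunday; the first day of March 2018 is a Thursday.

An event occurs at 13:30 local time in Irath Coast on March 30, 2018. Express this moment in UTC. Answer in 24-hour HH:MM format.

15:30

1 October 2017 is a Sunday, so the first Sunday is October 1 and the fourth is October 22.
1 March 2018 is a Thursday, so Sundays fall on 4, 11, 18, 25; the last is March 25.
March 30, 2018 is outside the daylight-saving period (22 October 2017 – 25 March 2018), so Irath Coast is on standard time, UTC−02:00.
13:30 local + 2h = 15:30 UTC.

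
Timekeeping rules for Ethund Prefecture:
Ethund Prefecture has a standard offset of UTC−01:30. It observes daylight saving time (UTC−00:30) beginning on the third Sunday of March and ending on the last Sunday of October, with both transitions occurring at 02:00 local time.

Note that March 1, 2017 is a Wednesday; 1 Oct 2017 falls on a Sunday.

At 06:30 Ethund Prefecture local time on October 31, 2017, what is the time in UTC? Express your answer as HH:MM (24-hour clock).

08:00

1 March 2017 is a Wednesday, so the first Sunday is March 5 and the third is March 19.
1 October 2017 is a Sunday, so Sundays fall on 1, 8, 15, 22, 29; the last is October 29.
October 31, 2017 is outside the daylight-saving period (19 March – 29 October), so Ethund Prefecture is on standard time, UTC−01:30.
06:30 local + 1h30m = 08:00 UTC.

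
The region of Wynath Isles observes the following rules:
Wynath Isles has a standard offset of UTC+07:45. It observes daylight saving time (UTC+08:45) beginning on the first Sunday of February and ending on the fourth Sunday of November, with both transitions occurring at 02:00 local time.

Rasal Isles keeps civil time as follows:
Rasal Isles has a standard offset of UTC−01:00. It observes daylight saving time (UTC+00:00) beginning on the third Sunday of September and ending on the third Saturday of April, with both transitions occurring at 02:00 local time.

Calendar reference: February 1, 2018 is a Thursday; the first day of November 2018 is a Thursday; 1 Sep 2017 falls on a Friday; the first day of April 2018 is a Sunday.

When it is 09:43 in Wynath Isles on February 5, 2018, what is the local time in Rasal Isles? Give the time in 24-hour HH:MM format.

1 February 2018 is a Thursday, so the first Sunday is February 4.
1 November 2018 is a Thursday, so the first Sunday is November 4 and the fourth is November 25.
Daylight saving runs 4 February – 25 November; February 5, 2018 is inside that window, so Wynath Isles is at UTC+08:45.
09:43 Wynath Isles − 8h45m = 00:58 UTC.
1 September 2017 is a Friday, so the first Sunday is September 3 and the third is September 17.
1 April 2018 is a Sunday, so the first Saturday is April 7 and the third is April 21.
At the standard offset (UTC−01:00), 00:58 UTC − 1h = 23:58 Rasal Isles standard time (rolling into the previous day, 4 February 2018).
The standard-time date in Rasal Isles, February 4, 2018, lies within the daylight-saving period (17 September 2017 – 21 April 2018), so Rasal Isles is on daylight time, UTC+00:00.
00:58 UTC + 0h = 00:58 Rasal Isles.

00:58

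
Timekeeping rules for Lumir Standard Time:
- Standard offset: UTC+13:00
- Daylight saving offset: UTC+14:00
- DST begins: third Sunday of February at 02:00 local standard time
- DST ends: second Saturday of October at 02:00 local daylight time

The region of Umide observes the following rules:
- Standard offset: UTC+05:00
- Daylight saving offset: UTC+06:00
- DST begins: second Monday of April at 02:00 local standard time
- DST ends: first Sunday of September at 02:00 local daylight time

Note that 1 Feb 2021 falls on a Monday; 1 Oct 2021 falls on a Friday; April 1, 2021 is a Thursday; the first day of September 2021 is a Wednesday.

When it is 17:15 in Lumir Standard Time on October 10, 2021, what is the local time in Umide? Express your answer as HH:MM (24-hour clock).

1 February 2021 is a Monday, so the first Sunday is February 7 and the third is February 21.
1 October 2021 is a Friday, so the first Saturday is October 2 and the second is October 9.
October 10, 2021 is outside the daylight-saving period (21 February – 9 October), so Lumir Standard Time is on standard time, UTC+13:00.
17:15 Lumir Standard Time − 13h = 04:15 UTC.
1 April 2021 is a Thursday, so the first Monday is April 5 and the second is April 12.
1 September 2021 is a Wednesday, so the first Sunday is September 5.
At the standard offset (UTC+05:00), 04:15 UTC + 5h = 09:15 Umide standard time.
Daylight saving runs 12 April – 5 September; the standard-time date in Umide, October 10, 2021, is outside that window, so Umide is on standard time at UTC+05:00.
04:15 UTC + 5h = 09:15 Umide.

09:15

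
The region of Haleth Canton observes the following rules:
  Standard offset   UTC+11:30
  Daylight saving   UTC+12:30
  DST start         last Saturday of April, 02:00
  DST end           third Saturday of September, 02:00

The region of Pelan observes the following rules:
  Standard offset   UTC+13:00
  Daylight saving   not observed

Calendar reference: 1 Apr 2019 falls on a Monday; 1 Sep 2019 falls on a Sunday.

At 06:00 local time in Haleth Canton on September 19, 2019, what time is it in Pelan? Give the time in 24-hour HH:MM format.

1 April 2019 is a Monday, so Saturdays fall on 6, 13, 20, 27; the last is April 27.
1 September 2019 is a Sunday, so the first Saturday is September 7 and the third is September 21.
September 19, 2019 lies within the daylight-saving period (27 April – 21 September), so Haleth Canton is on daylight time, UTC+12:30.
06:00 Haleth Canton − 12h30m = 17:30 UTC (rolling into the previous day, 18 September 2019).
Pelan has no daylight saving, so its offset is UTC+13:00 year-round.
17:30 UTC + 13h = 06:30 Pelan (rolling into the next day, 19 September 2019).

06:30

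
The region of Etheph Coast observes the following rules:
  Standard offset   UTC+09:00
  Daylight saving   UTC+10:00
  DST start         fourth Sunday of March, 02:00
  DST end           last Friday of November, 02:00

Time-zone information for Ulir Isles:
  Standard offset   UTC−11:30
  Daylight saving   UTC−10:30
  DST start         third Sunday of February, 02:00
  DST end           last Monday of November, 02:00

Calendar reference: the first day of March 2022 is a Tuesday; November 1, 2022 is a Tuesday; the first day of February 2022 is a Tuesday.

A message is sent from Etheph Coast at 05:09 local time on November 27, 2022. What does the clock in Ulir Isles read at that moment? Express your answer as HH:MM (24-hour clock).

09:39

1 March 2022 is a Tuesday, so the first Sunday is March 6 and the fourth is March 27.
1 November 2022 is a Tuesday, so Fridays fall on 4, 11, 18, 25; the last is November 25.
November 27, 2022 is outside the daylight-saving period (27 March – 25 November), so Etheph Coast is on standard time, UTC+09:00.
05:09 Etheph Coast − 9h = 20:09 UTC (rolling into the previous day, 26 November 2022).
1 February 2022 is a Tuesday, so the first Sunday is February 6 and the third is February 20.
1 November 2022 is a Tuesday, so Mondays fall on 7, 14, 21, 28; the last is November 28.
At the standard offset (UTC−11:30), 20:09 UTC − 11h30m = 08:39 Ulir Isles standard time.
The standard-time date in Ulir Isles, November 26, 2022, falls between 20 February and 28 November, so daylight saving is in effect and Ulir Isles is at UTC−10:30.
20:09 UTC − 10h30m = 09:39 Ulir Isles.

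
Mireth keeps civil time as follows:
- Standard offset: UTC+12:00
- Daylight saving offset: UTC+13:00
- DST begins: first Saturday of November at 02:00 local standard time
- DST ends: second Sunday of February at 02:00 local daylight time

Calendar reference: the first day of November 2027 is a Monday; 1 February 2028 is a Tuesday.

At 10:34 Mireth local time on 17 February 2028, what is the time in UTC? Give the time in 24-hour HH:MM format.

1 November 2027 is a Monday, so the first Saturday is November 6.
1 February 2028 is a Tuesday, so the first Sunday is February 6 and the second is February 13.
17 February 2028 is outside the daylight-saving period (6 November 2027 – 13 February 2028), so Mireth is on standard time, UTC+12:00.
10:34 local − 12h = 22:34 UTC (rolling into the previous day, 16 February 2028).

22:34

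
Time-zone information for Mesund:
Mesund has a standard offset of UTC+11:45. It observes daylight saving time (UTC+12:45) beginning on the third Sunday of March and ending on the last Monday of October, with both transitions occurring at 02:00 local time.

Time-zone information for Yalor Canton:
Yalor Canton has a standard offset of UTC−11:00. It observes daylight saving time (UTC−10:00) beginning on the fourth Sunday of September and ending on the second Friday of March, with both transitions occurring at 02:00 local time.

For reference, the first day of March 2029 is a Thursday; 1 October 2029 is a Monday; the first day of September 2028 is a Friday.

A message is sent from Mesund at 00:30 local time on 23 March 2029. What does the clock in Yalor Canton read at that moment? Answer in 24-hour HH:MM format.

1 March 2029 is a Thursday, so the first Sunday is March 4 and the third is March 18.
1 October 2029 is a Monday, so Mondays fall on 1, 8, 15, 22, 29; the last is October 29.
23 March 2029 falls between 18 March and 29 October, so daylight saving is in effect and Mesund is at UTC+12:45.
00:30 Mesund − 12h45m = 11:45 UTC (rolling into the previous day, 22 March 2029).
1 September 2028 is a Friday, so the first Sunday is September 3 and the fourth is September 24.
1 March 2029 is a Thursday, so the first Friday is March 2 and the second is March 9.
At the standard offset (UTC−11:00), 11:45 UTC − 11h = 00:45 Yalor Canton standard time.
The standard-time date in Yalor Canton, 22 March 2029, does not fall between 24 September 2028 and 9 March 2029, so daylight saving is not in effect and Yalor Canton is at UTC−11:00.
11:45 UTC − 11h = 00:45 Yalor Canton.

00:45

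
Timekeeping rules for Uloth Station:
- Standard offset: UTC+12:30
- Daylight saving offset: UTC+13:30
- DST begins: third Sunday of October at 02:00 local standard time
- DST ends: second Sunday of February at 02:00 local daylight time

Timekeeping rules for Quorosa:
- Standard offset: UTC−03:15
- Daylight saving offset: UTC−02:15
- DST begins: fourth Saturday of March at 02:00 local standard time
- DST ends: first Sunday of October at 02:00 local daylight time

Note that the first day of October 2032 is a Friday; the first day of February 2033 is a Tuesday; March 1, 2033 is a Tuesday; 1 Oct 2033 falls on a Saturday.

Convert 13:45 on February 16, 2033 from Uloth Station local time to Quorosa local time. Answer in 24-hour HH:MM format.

1 October 2032 is a Friday, so the first Sunday is October 3 and the third is October 17.
1 February 2033 is a Tuesday, so the first Sunday is February 6 and the second is February 13.
February 16, 2033 does not fall between 17 October 2032 and 13 February 2033, so daylight saving is not in effect and Uloth Station is at UTC+12:30.
13:45 Uloth Station − 12h30m = 01:15 UTC.
1 March 2033 is a Tuesday, so the first Saturday is March 5 and the fourth is March 26.
1 October 2033 is a Saturday, so the first Sunday is October 2.
At the standard offset (UTC−03:15), 01:15 UTC − 3h15m = 22:00 Quorosa standard time (rolling into the previous day, 15 February 2033).
The standard-time date in Quorosa, February 15, 2033, is outside the daylight-saving period (26 March – 2 October), so Quorosa is on standard time, UTC−03:15.
01:15 UTC − 3h15m = 22:00 Quorosa (rolling into the previous day, 15 February 2033).

22:00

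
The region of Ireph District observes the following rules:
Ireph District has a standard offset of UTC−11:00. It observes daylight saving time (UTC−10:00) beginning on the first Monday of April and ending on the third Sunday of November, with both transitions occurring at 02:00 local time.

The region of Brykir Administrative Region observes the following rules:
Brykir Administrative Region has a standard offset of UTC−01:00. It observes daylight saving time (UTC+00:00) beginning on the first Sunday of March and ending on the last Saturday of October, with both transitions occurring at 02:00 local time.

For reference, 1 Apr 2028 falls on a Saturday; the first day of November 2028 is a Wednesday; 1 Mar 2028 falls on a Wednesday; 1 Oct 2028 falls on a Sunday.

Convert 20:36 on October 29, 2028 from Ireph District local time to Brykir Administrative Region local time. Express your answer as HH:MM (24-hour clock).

1 April 2028 is a Saturday, so the first Monday is April 3.
1 November 2028 is a Wednesday, so the first Sunday is November 5 and the third is November 19.
October 29, 2028 lies within the daylight-saving period (3 April – 19 November), so Ireph District is on daylight time, UTC−10:00.
20:36 Ireph District + 10h = 06:36 UTC (rolling into the next day, 30 October 2028).
1 March 2028 is a Wednesday, so the first Sunday is March 5.
1 October 2028 is a Sunday, so Saturdays fall on 7, 14, 21, 28; the last is October 28.
At the standard offset (UTC−01:00), 06:36 UTC − 1h = 05:36 Brykir Administrative Region standard time.
Daylight saving runs 5 March – 28 October; the standard-time date in Brykir Administrative Region, October 30, 2028, is outside that window, so Brykir Administrative Region is on standard time at UTC−01:00.
06:36 UTC − 1h = 05:36 Brykir Administrative Region.

05:36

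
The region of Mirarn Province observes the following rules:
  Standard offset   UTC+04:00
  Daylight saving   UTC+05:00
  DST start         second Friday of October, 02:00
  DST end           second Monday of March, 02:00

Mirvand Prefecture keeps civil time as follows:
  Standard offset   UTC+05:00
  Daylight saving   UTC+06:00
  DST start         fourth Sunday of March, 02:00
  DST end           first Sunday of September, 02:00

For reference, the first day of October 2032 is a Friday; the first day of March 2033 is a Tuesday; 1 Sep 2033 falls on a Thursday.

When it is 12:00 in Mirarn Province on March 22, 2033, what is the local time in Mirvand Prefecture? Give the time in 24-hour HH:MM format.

1 October 2032 is a Friday, so the first Friday is October 1 and the second is October 8.
1 March 2033 is a Tuesday, so the first Monday is March 7 and the second is March 14.
March 22, 2033 is outside the daylight-saving period (8 October 2032 – 14 March 2033), so Mirarn Province is on standard time, UTC+04:00.
12:00 Mirarn Province − 4h = 08:00 UTC.
1 March 2033 is a Tuesday, so the first Sunday is March 6 and the fourth is March 27.
1 September 2033 is a Thursday, so the first Sunday is September 4.
At the standard offset (UTC+05:00), 08:00 UTC + 5h = 13:00 Mirvand Prefecture standard time.
Daylight saving runs 27 March – 4 September; the standard-time date in Mirvand Prefecture, March 22, 2033, is outside that window, so Mirvand Prefecture is on standard time at UTC+05:00.
08:00 UTC + 5h = 13:00 Mirvand Prefecture.

13:00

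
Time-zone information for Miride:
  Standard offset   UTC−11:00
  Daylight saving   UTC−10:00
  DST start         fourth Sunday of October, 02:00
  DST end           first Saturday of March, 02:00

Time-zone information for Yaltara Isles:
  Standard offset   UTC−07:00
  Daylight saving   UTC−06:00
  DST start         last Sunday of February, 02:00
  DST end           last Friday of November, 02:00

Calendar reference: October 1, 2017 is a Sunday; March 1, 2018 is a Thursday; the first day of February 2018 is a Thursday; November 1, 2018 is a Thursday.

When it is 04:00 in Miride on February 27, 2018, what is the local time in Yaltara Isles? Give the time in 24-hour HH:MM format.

1 October 2017 is a Sunday, so the first Sunday is October 1 and the fourth is October 22.
1 March 2018 is a Thursday, so the first Saturday is March 3.
February 27, 2018 lies within the daylight-saving period (22 October 2017 – 3 March 2018), so Miride is on daylight time, UTC−10:00.
04:00 Miride + 10h = 14:00 UTC.
1 February 2018 is a Thursday, so Sundays fall on 4, 11, 18, 25; the last is February 25.
1 November 2018 is a Thursday, so Fridays fall on 2, 9, 16, 23, 30; the last is November 30.
At the standard offset (UTC−07:00), 14:00 UTC − 7h = 07:00 Yaltara Isles standard time.
The standard-time date in Yaltara Isles, February 27, 2018, lies within the daylight-saving period (25 February – 30 November), so Yaltara Isles is on daylight time, UTC−06:00.
14:00 UTC − 6h = 08:00 Yaltara Isles.

08:00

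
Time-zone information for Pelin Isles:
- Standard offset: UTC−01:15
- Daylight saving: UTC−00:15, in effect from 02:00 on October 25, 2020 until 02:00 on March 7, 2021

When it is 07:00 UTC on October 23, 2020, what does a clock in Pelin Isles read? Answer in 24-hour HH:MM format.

At the standard offset (UTC−01:15), 07:00 UTC − 1h15m = 05:45 Pelin Isles standard time.
The standard-time date in Pelin Isles, October 23, 2020, does not fall between 25 October 2020 and 7 March 2021, so daylight saving is not in effect and Pelin Isles is at UTC−01:15.
07:00 UTC − 1h15m = 05:45 local.

05:45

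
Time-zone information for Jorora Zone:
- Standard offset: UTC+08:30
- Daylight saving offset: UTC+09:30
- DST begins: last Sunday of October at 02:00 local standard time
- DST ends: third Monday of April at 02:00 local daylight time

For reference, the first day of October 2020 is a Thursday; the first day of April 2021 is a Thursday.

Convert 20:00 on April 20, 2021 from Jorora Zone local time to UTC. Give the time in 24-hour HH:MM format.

11:30

1 October 2020 is a Thursday, so Sundays fall on 4, 11, 18, 25; the last is October 25.
1 April 2021 is a Thursday, so the first Monday is April 5 and the third is April 19.
April 20, 2021 is outside the daylight-saving period (25 October 2020 – 19 April 2021), so Jorora Zone is on standard time, UTC+08:30.
20:00 local − 8h30m = 11:30 UTC.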